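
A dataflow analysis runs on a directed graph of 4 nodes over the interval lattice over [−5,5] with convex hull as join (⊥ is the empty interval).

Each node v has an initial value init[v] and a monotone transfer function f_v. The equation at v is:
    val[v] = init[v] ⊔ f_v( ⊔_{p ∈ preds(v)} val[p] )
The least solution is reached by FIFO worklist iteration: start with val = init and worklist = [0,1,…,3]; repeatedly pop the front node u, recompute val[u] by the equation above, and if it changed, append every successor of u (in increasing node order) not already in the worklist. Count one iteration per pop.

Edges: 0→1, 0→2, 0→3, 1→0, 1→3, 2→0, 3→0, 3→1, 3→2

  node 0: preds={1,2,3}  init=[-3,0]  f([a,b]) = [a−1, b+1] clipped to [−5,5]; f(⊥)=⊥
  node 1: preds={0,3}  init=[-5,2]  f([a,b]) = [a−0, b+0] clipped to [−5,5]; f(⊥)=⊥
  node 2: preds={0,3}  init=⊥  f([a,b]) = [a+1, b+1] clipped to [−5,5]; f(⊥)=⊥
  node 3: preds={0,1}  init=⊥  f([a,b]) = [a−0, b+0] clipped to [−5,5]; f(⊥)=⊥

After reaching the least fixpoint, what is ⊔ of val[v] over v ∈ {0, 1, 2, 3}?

[-5,5]

Worklist (11 pops):
  #1 pop 0: in=[-5,2] → [-5,3] (was [-3,0]); enqueue []
  #2 pop 1: in=[-5,3] → [-5,3] (was [-5,2]); enqueue [0]
  #3 pop 2: in=[-5,3] → [-4,4] (was ⊥); enqueue []
  #4 pop 3: in=[-5,3] → [-5,3] (was ⊥); enqueue [1,2]
  #5 pop 0: in=[-5,4] → [-5,5] (was [-5,3]); enqueue [3]
  #6 pop 1: in=[-5,5] → [-5,5] (was [-5,3]); enqueue [0]
  #7 pop 2: in=[-5,5] → [-4,5] (was [-4,4]); enqueue []
  #8 pop 3: in=[-5,5] → [-5,5] (was [-5,3]); enqueue [1,2]
  #9 pop 0: in=[-5,5] → [-5,5] (no change)
  #10 pop 1: in=[-5,5] → [-5,5] (no change)
  #11 pop 2: in=[-5,5] → [-4,5] (no change)

Fixpoint:
  val[0] = [-5,5]
  val[1] = [-5,5]
  val[2] = [-4,5]
  val[3] = [-5,5]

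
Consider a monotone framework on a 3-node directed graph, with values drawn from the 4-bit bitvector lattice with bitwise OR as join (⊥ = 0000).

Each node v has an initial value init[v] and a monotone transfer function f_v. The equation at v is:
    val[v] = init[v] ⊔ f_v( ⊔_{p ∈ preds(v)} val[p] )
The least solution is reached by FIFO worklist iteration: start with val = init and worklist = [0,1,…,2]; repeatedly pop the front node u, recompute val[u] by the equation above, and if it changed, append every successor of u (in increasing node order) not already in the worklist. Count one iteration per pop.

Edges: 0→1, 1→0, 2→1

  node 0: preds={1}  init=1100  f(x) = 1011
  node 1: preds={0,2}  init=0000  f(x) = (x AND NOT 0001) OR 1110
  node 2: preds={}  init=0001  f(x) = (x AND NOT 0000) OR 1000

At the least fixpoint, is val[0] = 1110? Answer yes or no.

Trace (5 dequeues):
  [1] u=0 | in 0000 | out 1111 | prev 1100 | push {}
  [2] u=1 | in 1111 | out 1110 | prev 0000 | push {0}
  [3] u=2 | in 0000 | out 1001 | prev 0001 | push {1}
  [4] u=0 | in 1110 | out 1111 | ==
  [5] u=1 | in 1111 | out 1110 | ==

Converged values:
  [0] 1111
  [1] 1110
  [2] 1001

no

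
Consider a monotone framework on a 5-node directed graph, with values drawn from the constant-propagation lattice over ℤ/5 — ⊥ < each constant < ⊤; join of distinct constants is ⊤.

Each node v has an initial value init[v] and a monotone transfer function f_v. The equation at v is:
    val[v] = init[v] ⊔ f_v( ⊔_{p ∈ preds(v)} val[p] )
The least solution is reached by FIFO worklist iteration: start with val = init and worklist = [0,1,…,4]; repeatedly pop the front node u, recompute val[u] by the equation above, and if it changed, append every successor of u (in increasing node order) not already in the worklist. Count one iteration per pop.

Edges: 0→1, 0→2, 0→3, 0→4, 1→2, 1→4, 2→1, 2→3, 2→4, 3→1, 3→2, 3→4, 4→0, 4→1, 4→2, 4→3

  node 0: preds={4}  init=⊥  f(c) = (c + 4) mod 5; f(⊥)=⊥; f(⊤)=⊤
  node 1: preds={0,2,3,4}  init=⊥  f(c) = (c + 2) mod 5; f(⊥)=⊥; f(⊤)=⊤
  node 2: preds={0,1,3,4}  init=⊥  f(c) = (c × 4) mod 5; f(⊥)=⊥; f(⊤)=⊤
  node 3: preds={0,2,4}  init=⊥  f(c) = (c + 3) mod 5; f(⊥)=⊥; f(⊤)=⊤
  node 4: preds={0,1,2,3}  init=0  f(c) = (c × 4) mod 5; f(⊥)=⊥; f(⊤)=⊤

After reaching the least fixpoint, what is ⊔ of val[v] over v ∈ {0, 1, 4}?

Iteration log — 12 steps:
  step 1. node 0  ⊔preds=0  new=4  old=⊥  +wl: 
  step 2. node 1  ⊔preds=⊤  new=⊤  old=⊥  +wl: 
  step 3. node 2  ⊔preds=⊤  new=⊤  old=⊥  +wl: 1
  step 4. node 3  ⊔preds=⊤  new=⊤  old=⊥  +wl: 2
  step 5. node 4  ⊔preds=⊤  new=⊤  old=0  +wl: 0,3
  step 6. node 1  ⊔preds=⊤  new=⊤  stable
  step 7. node 2  ⊔preds=⊤  new=⊤  stable
  step 8. node 0  ⊔preds=⊤  new=⊤  old=4  +wl: 1,2,4
  step 9. node 3  ⊔preds=⊤  new=⊤  stable
  step 10. node 1  ⊔preds=⊤  new=⊤  stable
  step 11. node 2  ⊔preds=⊤  new=⊤  stable
  step 12. node 4  ⊔preds=⊤  new=⊤  stable

Least fixpoint reached:
  node 0: ⊤
  node 1: ⊤
  node 2: ⊤
  node 3: ⊤
  node 4: ⊤

⊤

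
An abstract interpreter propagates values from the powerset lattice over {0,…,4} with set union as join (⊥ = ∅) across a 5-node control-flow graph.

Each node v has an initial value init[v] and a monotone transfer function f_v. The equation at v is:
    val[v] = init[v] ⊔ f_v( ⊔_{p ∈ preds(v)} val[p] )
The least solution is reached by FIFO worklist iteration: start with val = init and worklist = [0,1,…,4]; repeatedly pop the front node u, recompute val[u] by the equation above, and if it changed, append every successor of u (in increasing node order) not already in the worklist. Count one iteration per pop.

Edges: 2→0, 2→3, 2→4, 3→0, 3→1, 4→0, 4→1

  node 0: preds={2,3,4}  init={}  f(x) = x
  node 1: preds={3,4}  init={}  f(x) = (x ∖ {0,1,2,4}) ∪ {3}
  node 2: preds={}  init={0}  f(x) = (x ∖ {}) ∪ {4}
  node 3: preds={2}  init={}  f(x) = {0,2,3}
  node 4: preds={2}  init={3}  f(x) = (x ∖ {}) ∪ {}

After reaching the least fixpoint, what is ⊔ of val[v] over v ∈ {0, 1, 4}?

{0,2,3,4}

Worklist (7 pops):
  #1 pop 0: in={0,3} → {0,3} (was {}); enqueue []
  #2 pop 1: in={3} → {3} (was {}); enqueue []
  #3 pop 2: in={} → {0,4} (was {0}); enqueue [0]
  #4 pop 3: in={0,4} → {0,2,3} (was {}); enqueue [1]
  #5 pop 4: in={0,4} → {0,3,4} (was {3}); enqueue []
  #6 pop 0: in={0,2,3,4} → {0,2,3,4} (was {0,3}); enqueue []
  #7 pop 1: in={0,2,3,4} → {3} (no change)

Fixpoint:
  val[0] = {0,2,3,4}
  val[1] = {3}
  val[2] = {0,4}
  val[3] = {0,2,3}
  val[4] = {0,3,4}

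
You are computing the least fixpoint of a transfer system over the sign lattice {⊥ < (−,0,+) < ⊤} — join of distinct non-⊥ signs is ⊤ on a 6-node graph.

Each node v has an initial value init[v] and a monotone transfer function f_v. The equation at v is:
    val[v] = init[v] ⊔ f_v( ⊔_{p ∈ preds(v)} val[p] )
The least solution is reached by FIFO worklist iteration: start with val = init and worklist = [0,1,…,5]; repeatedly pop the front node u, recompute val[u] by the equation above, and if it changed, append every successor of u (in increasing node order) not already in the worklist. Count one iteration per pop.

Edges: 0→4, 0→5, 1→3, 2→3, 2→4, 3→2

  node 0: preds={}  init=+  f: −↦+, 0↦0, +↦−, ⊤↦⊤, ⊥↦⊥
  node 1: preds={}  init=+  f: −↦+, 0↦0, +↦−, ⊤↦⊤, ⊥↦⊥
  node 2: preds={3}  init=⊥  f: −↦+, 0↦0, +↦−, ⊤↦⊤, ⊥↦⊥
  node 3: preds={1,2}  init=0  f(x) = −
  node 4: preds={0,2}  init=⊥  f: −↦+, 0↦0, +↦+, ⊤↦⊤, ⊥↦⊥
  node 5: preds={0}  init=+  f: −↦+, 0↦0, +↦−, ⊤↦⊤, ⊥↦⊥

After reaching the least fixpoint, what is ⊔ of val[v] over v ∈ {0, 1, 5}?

⊤

Iteration log — 9 steps:
  step 1. node 0  ⊔preds=⊥  new=+  stable
  step 2. node 1  ⊔preds=⊥  new=+  stable
  step 3. node 2  ⊔preds=0  new=0  old=⊥  +wl: 
  step 4. node 3  ⊔preds=⊤  new=⊤  old=0  +wl: 2
  step 5. node 4  ⊔preds=⊤  new=⊤  old=⊥  +wl: 
  step 6. node 5  ⊔preds=+  new=⊤  old=+  +wl: 
  step 7. node 2  ⊔preds=⊤  new=⊤  old=0  +wl: 3,4
  step 8. node 3  ⊔preds=⊤  new=⊤  stable
  step 9. node 4  ⊔preds=⊤  new=⊤  stable

Least fixpoint reached:
  node 0: +
  node 1: +
  node 2: ⊤
  node 3: ⊤
  node 4: ⊤
  node 5: ⊤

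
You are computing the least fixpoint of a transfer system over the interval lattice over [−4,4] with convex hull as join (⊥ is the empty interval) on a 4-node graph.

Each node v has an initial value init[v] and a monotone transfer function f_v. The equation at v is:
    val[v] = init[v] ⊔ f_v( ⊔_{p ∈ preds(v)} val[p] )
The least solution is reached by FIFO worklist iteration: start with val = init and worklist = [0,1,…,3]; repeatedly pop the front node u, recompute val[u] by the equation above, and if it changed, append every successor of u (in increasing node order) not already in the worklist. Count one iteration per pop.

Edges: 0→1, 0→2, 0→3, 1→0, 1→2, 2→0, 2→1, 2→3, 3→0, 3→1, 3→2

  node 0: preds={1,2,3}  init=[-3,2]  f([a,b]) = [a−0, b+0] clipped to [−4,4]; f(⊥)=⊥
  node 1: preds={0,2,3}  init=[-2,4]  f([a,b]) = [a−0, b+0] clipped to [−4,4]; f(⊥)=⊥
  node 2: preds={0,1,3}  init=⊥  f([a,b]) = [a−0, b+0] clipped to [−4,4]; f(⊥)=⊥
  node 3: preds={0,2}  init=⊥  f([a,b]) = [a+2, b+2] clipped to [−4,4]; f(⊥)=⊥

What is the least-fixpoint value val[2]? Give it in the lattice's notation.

Iteration log — 7 steps:
  step 1. node 0  ⊔preds=[-2,4]  new=[-3,4]  old=[-3,2]  +wl: 
  step 2. node 1  ⊔preds=[-3,4]  new=[-3,4]  old=[-2,4]  +wl: 0
  step 3. node 2  ⊔preds=[-3,4]  new=[-3,4]  old=⊥  +wl: 1
  step 4. node 3  ⊔preds=[-3,4]  new=[-1,4]  old=⊥  +wl: 2
  step 5. node 0  ⊔preds=[-3,4]  new=[-3,4]  stable
  step 6. node 1  ⊔preds=[-3,4]  new=[-3,4]  stable
  step 7. node 2  ⊔preds=[-3,4]  new=[-3,4]  stable

Least fixpoint reached:
  node 0: [-3,4]
  node 1: [-3,4]
  node 2: [-3,4]
  node 3: [-1,4]

[-3,4]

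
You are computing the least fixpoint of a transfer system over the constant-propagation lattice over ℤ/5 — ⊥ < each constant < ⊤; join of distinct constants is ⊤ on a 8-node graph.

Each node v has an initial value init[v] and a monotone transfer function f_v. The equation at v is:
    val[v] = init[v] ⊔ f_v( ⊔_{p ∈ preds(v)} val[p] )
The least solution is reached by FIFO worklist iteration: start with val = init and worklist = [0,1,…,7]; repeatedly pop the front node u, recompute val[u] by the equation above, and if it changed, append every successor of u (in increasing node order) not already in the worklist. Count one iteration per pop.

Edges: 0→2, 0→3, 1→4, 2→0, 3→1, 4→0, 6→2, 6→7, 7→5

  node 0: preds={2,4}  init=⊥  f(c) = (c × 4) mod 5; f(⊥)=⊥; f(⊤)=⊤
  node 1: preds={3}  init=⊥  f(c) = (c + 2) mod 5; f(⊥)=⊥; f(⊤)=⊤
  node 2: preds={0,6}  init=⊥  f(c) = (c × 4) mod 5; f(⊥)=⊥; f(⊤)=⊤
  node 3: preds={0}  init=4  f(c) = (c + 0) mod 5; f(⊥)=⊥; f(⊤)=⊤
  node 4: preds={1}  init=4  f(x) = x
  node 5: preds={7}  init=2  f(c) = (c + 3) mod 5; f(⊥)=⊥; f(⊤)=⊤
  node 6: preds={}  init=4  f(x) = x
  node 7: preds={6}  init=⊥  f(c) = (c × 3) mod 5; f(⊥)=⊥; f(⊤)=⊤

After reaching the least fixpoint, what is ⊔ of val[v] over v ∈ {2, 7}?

Trace (14 dequeues):
  [1] u=0 | in 4 | out 1 | prev ⊥ | push {}
  [2] u=1 | in 4 | out 1 | prev ⊥ | push {}
  [3] u=2 | in ⊤ | out ⊤ | prev ⊥ | push {0}
  [4] u=3 | in 1 | out ⊤ | prev 4 | push {1}
  [5] u=4 | in 1 | out ⊤ | prev 4 | push {}
  [6] u=5 | in ⊥ | out 2 | ==
  [7] u=6 | in ⊥ | out 4 | ==
  [8] u=7 | in 4 | out 2 | prev ⊥ | push {5}
  [9] u=0 | in ⊤ | out ⊤ | prev 1 | push {2,3}
  [10] u=1 | in ⊤ | out ⊤ | prev 1 | push {4}
  [11] u=5 | in 2 | out ⊤ | prev 2 | push {}
  [12] u=2 | in ⊤ | out ⊤ | ==
  [13] u=3 | in ⊤ | out ⊤ | ==
  [14] u=4 | in ⊤ | out ⊤ | ==

Converged values:
  [0] ⊤
  [1] ⊤
  [2] ⊤
  [3] ⊤
  [4] ⊤
  [5] ⊤
  [6] 4
  [7] 2

⊤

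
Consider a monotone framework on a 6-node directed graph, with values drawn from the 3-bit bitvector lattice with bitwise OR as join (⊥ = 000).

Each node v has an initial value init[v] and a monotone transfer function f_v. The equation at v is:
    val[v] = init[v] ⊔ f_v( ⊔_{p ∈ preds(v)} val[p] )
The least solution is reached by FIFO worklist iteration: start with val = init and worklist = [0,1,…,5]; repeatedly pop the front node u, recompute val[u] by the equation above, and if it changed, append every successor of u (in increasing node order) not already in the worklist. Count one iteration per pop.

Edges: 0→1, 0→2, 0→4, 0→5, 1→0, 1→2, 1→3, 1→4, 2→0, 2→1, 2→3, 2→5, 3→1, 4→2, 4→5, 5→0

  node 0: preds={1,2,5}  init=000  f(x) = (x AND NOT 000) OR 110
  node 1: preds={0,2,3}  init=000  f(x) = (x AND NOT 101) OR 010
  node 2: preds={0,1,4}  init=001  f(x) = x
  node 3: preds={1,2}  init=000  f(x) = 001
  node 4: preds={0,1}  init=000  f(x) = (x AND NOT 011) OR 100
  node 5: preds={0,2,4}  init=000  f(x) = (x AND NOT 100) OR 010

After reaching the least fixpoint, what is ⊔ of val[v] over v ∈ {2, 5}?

Iteration log — 9 steps:
  step 1. node 0  ⊔preds=001  new=111  old=000  +wl: 
  step 2. node 1  ⊔preds=111  new=010  old=000  +wl: 0
  step 3. node 2  ⊔preds=111  new=111  old=001  +wl: 1
  step 4. node 3  ⊔preds=111  new=001  old=000  +wl: 
  step 5. node 4  ⊔preds=111  new=100  old=000  +wl: 2
  step 6. node 5  ⊔preds=111  new=011  old=000  +wl: 
  step 7. node 0  ⊔preds=111  new=111  stable
  step 8. node 1  ⊔preds=111  new=010  stable
  step 9. node 2  ⊔preds=111  new=111  stable

Least fixpoint reached:
  node 0: 111
  node 1: 010
  node 2: 111
  node 3: 001
  node 4: 100
  node 5: 011

111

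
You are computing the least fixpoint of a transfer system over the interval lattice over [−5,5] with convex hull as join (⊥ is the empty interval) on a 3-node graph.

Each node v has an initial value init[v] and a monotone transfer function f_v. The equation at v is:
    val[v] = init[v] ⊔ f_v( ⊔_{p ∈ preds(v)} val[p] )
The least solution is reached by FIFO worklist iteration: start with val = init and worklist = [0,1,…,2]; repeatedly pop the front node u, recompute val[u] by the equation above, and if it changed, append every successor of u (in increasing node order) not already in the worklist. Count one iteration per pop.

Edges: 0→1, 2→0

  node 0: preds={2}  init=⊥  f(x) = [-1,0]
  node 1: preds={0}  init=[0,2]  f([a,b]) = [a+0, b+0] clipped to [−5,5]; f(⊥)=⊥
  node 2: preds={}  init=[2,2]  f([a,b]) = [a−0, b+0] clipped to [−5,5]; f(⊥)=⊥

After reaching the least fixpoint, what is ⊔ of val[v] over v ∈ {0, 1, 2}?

[-1,2]

Worklist (3 pops):
  #1 pop 0: in=[2,2] → [-1,0] (was ⊥); enqueue []
  #2 pop 1: in=[-1,0] → [-1,2] (was [0,2]); enqueue []
  #3 pop 2: in=⊥ → [2,2] (no change)

Fixpoint:
  val[0] = [-1,0]
  val[1] = [-1,2]
  val[2] = [2,2]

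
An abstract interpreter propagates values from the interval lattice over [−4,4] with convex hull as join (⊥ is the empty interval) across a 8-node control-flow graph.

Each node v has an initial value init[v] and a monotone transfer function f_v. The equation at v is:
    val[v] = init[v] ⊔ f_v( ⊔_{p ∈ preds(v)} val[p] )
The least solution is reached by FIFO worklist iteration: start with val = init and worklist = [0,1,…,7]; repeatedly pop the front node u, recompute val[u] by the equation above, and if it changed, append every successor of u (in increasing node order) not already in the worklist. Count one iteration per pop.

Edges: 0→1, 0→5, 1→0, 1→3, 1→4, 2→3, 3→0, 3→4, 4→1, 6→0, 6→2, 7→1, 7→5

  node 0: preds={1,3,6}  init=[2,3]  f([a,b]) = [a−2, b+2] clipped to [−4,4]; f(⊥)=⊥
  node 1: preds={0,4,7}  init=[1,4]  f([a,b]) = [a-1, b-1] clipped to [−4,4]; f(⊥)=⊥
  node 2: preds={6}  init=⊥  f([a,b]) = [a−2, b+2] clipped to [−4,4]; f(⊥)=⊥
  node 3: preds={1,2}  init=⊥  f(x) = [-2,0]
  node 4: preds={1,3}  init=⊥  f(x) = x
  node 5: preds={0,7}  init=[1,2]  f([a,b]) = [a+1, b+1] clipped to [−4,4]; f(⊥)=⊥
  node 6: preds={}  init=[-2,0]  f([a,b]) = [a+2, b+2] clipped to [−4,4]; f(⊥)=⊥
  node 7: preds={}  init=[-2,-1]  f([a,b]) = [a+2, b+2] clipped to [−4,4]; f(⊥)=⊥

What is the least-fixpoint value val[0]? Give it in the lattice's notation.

[-4,4]

Trace (10 dequeues):
  [1] u=0 | in [-2,4] | out [-4,4] | prev [2,3] | push {}
  [2] u=1 | in [-4,4] | out [-4,4] | prev [1,4] | push {0}
  [3] u=2 | in [-2,0] | out [-4,2] | prev ⊥ | push {}
  [4] u=3 | in [-4,4] | out [-2,0] | prev ⊥ | push {}
  [5] u=4 | in [-4,4] | out [-4,4] | prev ⊥ | push {1}
  [6] u=5 | in [-4,4] | out [-3,4] | prev [1,2] | push {}
  [7] u=6 | in ⊥ | out [-2,0] | ==
  [8] u=7 | in ⊥ | out [-2,-1] | ==
  [9] u=0 | in [-4,4] | out [-4,4] | ==
  [10] u=1 | in [-4,4] | out [-4,4] | ==

Converged values:
  [0] [-4,4]
  [1] [-4,4]
  [2] [-4,2]
  [3] [-2,0]
  [4] [-4,4]
  [5] [-3,4]
  [6] [-2,0]
  [7] [-2,-1]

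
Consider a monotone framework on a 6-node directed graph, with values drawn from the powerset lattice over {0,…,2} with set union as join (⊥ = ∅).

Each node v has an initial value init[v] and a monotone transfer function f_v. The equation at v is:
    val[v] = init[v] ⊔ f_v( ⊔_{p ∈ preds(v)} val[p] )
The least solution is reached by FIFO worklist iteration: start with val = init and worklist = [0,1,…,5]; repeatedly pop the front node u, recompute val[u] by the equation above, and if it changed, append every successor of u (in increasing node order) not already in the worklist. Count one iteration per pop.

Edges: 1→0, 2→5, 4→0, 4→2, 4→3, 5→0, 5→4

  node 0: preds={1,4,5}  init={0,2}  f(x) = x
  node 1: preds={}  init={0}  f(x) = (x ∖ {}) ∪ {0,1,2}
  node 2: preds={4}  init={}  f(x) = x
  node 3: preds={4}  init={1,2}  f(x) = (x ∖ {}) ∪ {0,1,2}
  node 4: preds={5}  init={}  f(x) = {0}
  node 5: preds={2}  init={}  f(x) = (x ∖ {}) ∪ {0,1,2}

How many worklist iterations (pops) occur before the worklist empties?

Worklist (11 pops):
  #1 pop 0: in={0} → {0,2} (no change)
  #2 pop 1: in={} → {0,1,2} (was {0}); enqueue [0]
  #3 pop 2: in={} → {} (no change)
  #4 pop 3: in={} → {0,1,2} (was {1,2}); enqueue []
  #5 pop 4: in={} → {0} (was {}); enqueue [2,3]
  #6 pop 5: in={} → {0,1,2} (was {}); enqueue [4]
  #7 pop 0: in={0,1,2} → {0,1,2} (was {0,2}); enqueue []
  #8 pop 2: in={0} → {0} (was {}); enqueue [5]
  #9 pop 3: in={0} → {0,1,2} (no change)
  #10 pop 4: in={0,1,2} → {0} (no change)
  #11 pop 5: in={0} → {0,1,2} (no change)

Fixpoint:
  val[0] = {0,1,2}
  val[1] = {0,1,2}
  val[2] = {0}
  val[3] = {0,1,2}
  val[4] = {0}
  val[5] = {0,1,2}

11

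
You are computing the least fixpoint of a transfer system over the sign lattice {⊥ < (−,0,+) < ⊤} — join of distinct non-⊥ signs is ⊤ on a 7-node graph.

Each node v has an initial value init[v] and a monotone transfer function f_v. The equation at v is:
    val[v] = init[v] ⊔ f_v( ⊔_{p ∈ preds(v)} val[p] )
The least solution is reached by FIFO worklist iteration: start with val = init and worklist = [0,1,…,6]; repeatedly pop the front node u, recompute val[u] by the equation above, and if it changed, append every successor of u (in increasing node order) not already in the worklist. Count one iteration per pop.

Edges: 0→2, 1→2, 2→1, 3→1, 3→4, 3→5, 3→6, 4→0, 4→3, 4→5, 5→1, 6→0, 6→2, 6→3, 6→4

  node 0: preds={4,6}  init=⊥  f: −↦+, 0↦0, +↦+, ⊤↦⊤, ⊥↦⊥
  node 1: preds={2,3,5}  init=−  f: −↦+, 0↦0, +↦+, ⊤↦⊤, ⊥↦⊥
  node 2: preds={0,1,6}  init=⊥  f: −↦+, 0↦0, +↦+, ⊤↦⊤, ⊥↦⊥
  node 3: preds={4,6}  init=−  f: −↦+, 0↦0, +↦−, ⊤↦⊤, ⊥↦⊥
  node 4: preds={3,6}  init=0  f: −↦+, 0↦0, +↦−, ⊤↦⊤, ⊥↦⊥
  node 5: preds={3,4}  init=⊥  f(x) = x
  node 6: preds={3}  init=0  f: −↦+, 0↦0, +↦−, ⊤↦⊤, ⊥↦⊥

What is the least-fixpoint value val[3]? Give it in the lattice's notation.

⊤

Trace (12 dequeues):
  [1] u=0 | in 0 | out 0 | prev ⊥ | push {}
  [2] u=1 | in − | out ⊤ | prev − | push {}
  [3] u=2 | in ⊤ | out ⊤ | prev ⊥ | push {1}
  [4] u=3 | in 0 | out ⊤ | prev − | push {}
  [5] u=4 | in ⊤ | out ⊤ | prev 0 | push {0,3}
  [6] u=5 | in ⊤ | out ⊤ | prev ⊥ | push {}
  [7] u=6 | in ⊤ | out ⊤ | prev 0 | push {2,4}
  [8] u=1 | in ⊤ | out ⊤ | ==
  [9] u=0 | in ⊤ | out ⊤ | prev 0 | push {}
  [10] u=3 | in ⊤ | out ⊤ | ==
  [11] u=2 | in ⊤ | out ⊤ | ==
  [12] u=4 | in ⊤ | out ⊤ | ==

Converged values:
  [0] ⊤
  [1] ⊤
  [2] ⊤
  [3] ⊤
  [4] ⊤
  [5] ⊤
  [6] ⊤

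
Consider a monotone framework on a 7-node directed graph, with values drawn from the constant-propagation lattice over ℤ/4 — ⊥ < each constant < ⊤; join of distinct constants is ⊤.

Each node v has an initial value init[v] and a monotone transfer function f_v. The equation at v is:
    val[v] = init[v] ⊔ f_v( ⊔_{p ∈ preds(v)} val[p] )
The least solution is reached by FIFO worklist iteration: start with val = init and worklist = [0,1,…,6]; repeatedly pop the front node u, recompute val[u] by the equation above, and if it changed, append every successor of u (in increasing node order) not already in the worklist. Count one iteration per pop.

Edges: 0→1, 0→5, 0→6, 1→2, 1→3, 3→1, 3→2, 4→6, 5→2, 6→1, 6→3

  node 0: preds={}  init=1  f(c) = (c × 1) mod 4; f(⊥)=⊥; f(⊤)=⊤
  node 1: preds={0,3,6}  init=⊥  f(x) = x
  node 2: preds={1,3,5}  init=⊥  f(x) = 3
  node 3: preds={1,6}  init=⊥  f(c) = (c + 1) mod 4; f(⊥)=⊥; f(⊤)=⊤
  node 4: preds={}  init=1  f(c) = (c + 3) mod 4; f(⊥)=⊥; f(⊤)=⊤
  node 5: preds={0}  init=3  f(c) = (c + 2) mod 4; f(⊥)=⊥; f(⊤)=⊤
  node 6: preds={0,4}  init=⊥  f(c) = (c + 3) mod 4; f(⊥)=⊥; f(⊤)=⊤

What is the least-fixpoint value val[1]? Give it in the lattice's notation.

Iteration log — 12 steps:
  step 1. node 0  ⊔preds=⊥  new=1  stable
  step 2. node 1  ⊔preds=1  new=1  old=⊥  +wl: 
  step 3. node 2  ⊔preds=⊤  new=3  old=⊥  +wl: 
  step 4. node 3  ⊔preds=1  new=2  old=⊥  +wl: 1,2
  step 5. node 4  ⊔preds=⊥  new=1  stable
  step 6. node 5  ⊔preds=1  new=3  stable
  step 7. node 6  ⊔preds=1  new=0  old=⊥  +wl: 3
  step 8. node 1  ⊔preds=⊤  new=⊤  old=1  +wl: 
  step 9. node 2  ⊔preds=⊤  new=3  stable
  step 10. node 3  ⊔preds=⊤  new=⊤  old=2  +wl: 1,2
  step 11. node 1  ⊔preds=⊤  new=⊤  stable
  step 12. node 2  ⊔preds=⊤  new=3  stable

Least fixpoint reached:
  node 0: 1
  node 1: ⊤
  node 2: 3
  node 3: ⊤
  node 4: 1
  node 5: 3
  node 6: 0

⊤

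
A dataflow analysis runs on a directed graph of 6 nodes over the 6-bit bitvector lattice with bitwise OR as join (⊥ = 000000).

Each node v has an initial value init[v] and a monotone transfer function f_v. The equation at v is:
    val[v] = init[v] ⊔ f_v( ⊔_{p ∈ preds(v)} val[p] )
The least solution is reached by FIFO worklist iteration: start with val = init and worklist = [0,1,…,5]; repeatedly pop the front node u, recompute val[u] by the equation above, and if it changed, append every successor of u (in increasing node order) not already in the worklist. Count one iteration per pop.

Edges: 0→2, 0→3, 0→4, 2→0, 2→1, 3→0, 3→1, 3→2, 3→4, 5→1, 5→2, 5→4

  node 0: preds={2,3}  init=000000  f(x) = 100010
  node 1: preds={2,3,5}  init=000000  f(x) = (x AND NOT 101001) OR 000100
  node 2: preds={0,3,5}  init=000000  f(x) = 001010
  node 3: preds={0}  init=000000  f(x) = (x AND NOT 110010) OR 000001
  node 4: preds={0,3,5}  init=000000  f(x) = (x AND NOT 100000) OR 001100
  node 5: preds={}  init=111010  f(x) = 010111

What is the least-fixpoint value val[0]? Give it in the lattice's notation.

100010

Iteration log — 10 steps:
  step 1. node 0  ⊔preds=000000  new=100010  old=000000  +wl: 
  step 2. node 1  ⊔preds=111010  new=010110  old=000000  +wl: 
  step 3. node 2  ⊔preds=111010  new=001010  old=000000  +wl: 0,1
  step 4. node 3  ⊔preds=100010  new=000001  old=000000  +wl: 2
  step 5. node 4  ⊔preds=111011  new=011111  old=000000  +wl: 
  step 6. node 5  ⊔preds=000000  new=111111  old=111010  +wl: 4
  step 7. node 0  ⊔preds=001011  new=100010  stable
  step 8. node 1  ⊔preds=111111  new=010110  stable
  step 9. node 2  ⊔preds=111111  new=001010  stable
  step 10. node 4  ⊔preds=111111  new=011111  stable

Least fixpoint reached:
  node 0: 100010
  node 1: 010110
  node 2: 001010
  node 3: 000001
  node 4: 011111
  node 5: 111111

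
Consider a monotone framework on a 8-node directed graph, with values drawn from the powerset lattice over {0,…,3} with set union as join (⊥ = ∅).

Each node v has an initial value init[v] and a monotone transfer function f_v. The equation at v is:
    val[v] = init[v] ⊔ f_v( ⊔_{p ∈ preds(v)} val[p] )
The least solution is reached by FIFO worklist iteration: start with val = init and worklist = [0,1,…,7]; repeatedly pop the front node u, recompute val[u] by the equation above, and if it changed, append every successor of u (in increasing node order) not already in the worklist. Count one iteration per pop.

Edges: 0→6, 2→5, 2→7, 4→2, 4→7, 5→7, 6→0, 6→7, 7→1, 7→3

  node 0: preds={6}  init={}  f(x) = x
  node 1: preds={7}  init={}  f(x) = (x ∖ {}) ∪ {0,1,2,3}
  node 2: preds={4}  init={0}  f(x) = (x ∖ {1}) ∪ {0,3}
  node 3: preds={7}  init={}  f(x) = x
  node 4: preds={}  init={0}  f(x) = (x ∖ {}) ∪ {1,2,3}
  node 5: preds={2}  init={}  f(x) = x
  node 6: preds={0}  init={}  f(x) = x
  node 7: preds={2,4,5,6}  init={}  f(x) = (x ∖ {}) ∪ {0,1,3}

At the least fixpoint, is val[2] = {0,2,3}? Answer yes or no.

Iteration log — 13 steps:
  step 1. node 0  ⊔preds={}  new={}  stable
  step 2. node 1  ⊔preds={}  new={0,1,2,3}  old={}  +wl: 
  step 3. node 2  ⊔preds={0}  new={0,3}  old={0}  +wl: 
  step 4. node 3  ⊔preds={}  new={}  stable
  step 5. node 4  ⊔preds={}  new={0,1,2,3}  old={0}  +wl: 2
  step 6. node 5  ⊔preds={0,3}  new={0,3}  old={}  +wl: 
  step 7. node 6  ⊔preds={}  new={}  stable
  step 8. node 7  ⊔preds={0,1,2,3}  new={0,1,2,3}  old={}  +wl: 1,3
  step 9. node 2  ⊔preds={0,1,2,3}  new={0,2,3}  old={0,3}  +wl: 5,7
  step 10. node 1  ⊔preds={0,1,2,3}  new={0,1,2,3}  stable
  step 11. node 3  ⊔preds={0,1,2,3}  new={0,1,2,3}  old={}  +wl: 
  step 12. node 5  ⊔preds={0,2,3}  new={0,2,3}  old={0,3}  +wl: 
  step 13. node 7  ⊔preds={0,1,2,3}  new={0,1,2,3}  stable

Least fixpoint reached:
  node 0: {}
  node 1: {0,1,2,3}
  node 2: {0,2,3}
  node 3: {0,1,2,3}
  node 4: {0,1,2,3}
  node 5: {0,2,3}
  node 6: {}
  node 7: {0,1,2,3}

yes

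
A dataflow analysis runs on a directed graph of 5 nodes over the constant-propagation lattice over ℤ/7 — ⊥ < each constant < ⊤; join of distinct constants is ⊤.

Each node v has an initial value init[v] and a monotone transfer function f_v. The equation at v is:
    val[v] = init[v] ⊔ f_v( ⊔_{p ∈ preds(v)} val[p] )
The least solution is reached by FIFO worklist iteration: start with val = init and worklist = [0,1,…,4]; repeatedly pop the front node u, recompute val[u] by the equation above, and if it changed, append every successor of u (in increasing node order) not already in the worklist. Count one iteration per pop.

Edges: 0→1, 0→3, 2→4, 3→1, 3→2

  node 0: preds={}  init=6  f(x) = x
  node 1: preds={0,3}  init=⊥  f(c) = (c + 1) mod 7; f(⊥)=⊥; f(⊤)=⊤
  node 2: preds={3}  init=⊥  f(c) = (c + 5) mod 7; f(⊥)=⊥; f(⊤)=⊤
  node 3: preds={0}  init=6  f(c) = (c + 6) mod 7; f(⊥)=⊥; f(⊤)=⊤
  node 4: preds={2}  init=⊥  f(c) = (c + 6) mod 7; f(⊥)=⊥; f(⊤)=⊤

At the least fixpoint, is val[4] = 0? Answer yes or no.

no

Trace (8 dequeues):
  [1] u=0 | in ⊥ | out 6 | ==
  [2] u=1 | in 6 | out 0 | prev ⊥ | push {}
  [3] u=2 | in 6 | out 4 | prev ⊥ | push {}
  [4] u=3 | in 6 | out ⊤ | prev 6 | push {1,2}
  [5] u=4 | in 4 | out 3 | prev ⊥ | push {}
  [6] u=1 | in ⊤ | out ⊤ | prev 0 | push {}
  [7] u=2 | in ⊤ | out ⊤ | prev 4 | push {4}
  [8] u=4 | in ⊤ | out ⊤ | prev 3 | push {}

Converged values:
  [0] 6
  [1] ⊤
  [2] ⊤
  [3] ⊤
  [4] ⊤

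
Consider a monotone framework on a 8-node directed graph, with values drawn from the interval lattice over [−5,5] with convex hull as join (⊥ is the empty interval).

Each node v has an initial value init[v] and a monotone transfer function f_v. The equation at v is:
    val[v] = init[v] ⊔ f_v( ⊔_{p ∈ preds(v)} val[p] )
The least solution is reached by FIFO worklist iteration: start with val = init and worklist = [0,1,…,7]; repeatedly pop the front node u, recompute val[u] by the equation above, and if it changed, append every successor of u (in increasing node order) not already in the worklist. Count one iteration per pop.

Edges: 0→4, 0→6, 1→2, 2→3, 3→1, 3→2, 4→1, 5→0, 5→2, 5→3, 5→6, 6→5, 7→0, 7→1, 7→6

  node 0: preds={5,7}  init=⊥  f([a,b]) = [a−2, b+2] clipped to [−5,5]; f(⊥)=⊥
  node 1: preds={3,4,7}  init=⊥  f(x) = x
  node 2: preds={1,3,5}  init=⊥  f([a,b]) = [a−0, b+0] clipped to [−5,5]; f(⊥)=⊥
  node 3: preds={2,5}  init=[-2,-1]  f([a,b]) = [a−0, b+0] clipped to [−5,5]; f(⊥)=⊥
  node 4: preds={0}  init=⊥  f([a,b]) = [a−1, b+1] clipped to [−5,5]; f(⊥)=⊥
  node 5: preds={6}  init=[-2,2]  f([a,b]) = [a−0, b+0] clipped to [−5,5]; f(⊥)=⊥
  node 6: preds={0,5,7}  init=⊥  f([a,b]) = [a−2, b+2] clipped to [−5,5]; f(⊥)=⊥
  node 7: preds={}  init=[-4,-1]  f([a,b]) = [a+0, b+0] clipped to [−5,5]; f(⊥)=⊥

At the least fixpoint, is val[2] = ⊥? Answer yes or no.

Iteration log — 17 steps:
  step 1. node 0  ⊔preds=[-4,2]  new=[-5,4]  old=⊥  +wl: 
  step 2. node 1  ⊔preds=[-4,-1]  new=[-4,-1]  old=⊥  +wl: 
  step 3. node 2  ⊔preds=[-4,2]  new=[-4,2]  old=⊥  +wl: 
  step 4. node 3  ⊔preds=[-4,2]  new=[-4,2]  old=[-2,-1]  +wl: 1,2
  step 5. node 4  ⊔preds=[-5,4]  new=[-5,5]  old=⊥  +wl: 
  step 6. node 5  ⊔preds=⊥  new=[-2,2]  stable
  step 7. node 6  ⊔preds=[-5,4]  new=[-5,5]  old=⊥  +wl: 5
  step 8. node 7  ⊔preds=⊥  new=[-4,-1]  stable
  step 9. node 1  ⊔preds=[-5,5]  new=[-5,5]  old=[-4,-1]  +wl: 
  step 10. node 2  ⊔preds=[-5,5]  new=[-5,5]  old=[-4,2]  +wl: 3
  step 11. node 5  ⊔preds=[-5,5]  new=[-5,5]  old=[-2,2]  +wl: 0,2,6
  step 12. node 3  ⊔preds=[-5,5]  new=[-5,5]  old=[-4,2]  +wl: 1
  step 13. node 0  ⊔preds=[-5,5]  new=[-5,5]  old=[-5,4]  +wl: 4
  step 14. node 2  ⊔preds=[-5,5]  new=[-5,5]  stable
  step 15. node 6  ⊔preds=[-5,5]  new=[-5,5]  stable
  step 16. node 1  ⊔preds=[-5,5]  new=[-5,5]  stable
  step 17. node 4  ⊔preds=[-5,5]  new=[-5,5]  stable

Least fixpoint reached:
  node 0: [-5,5]
  node 1: [-5,5]
  node 2: [-5,5]
  node 3: [-5,5]
  node 4: [-5,5]
  node 5: [-5,5]
  node 6: [-5,5]
  node 7: [-4,-1]

no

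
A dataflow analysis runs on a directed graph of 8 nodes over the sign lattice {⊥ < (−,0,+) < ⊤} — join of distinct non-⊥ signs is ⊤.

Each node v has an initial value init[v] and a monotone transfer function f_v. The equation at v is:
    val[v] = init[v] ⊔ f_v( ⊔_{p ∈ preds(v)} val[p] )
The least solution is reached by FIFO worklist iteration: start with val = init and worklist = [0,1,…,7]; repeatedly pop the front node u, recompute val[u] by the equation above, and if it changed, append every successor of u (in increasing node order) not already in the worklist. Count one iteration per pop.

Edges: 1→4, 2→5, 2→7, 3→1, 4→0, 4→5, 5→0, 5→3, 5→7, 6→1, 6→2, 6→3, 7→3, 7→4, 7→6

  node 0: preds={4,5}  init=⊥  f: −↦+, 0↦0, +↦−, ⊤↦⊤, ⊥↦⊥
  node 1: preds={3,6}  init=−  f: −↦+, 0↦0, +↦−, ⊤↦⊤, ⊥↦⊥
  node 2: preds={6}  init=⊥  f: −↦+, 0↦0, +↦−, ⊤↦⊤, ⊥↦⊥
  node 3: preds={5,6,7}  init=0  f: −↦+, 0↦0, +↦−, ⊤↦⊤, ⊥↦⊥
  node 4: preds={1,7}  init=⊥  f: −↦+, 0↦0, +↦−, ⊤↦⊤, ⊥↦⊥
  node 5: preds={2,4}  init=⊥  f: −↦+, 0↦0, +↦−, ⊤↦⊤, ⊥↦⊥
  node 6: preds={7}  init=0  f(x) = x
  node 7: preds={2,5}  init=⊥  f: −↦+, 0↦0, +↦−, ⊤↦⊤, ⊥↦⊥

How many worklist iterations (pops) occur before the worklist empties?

Worklist (17 pops):
  #1 pop 0: in=⊥ → ⊥ (no change)
  #2 pop 1: in=0 → ⊤ (was −); enqueue []
  #3 pop 2: in=0 → 0 (was ⊥); enqueue []
  #4 pop 3: in=0 → 0 (no change)
  #5 pop 4: in=⊤ → ⊤ (was ⊥); enqueue [0]
  #6 pop 5: in=⊤ → ⊤ (was ⊥); enqueue [3]
  #7 pop 6: in=⊥ → 0 (no change)
  #8 pop 7: in=⊤ → ⊤ (was ⊥); enqueue [4,6]
  #9 pop 0: in=⊤ → ⊤ (was ⊥); enqueue []
  #10 pop 3: in=⊤ → ⊤ (was 0); enqueue [1]
  #11 pop 4: in=⊤ → ⊤ (no change)
  #12 pop 6: in=⊤ → ⊤ (was 0); enqueue [2,3]
  #13 pop 1: in=⊤ → ⊤ (no change)
  #14 pop 2: in=⊤ → ⊤ (was 0); enqueue [5,7]
  #15 pop 3: in=⊤ → ⊤ (no change)
  #16 pop 5: in=⊤ → ⊤ (no change)
  #17 pop 7: in=⊤ → ⊤ (no change)

Fixpoint:
  val[0] = ⊤
  val[1] = ⊤
  val[2] = ⊤
  val[3] = ⊤
  val[4] = ⊤
  val[5] = ⊤
  val[6] = ⊤
  val[7] = ⊤

17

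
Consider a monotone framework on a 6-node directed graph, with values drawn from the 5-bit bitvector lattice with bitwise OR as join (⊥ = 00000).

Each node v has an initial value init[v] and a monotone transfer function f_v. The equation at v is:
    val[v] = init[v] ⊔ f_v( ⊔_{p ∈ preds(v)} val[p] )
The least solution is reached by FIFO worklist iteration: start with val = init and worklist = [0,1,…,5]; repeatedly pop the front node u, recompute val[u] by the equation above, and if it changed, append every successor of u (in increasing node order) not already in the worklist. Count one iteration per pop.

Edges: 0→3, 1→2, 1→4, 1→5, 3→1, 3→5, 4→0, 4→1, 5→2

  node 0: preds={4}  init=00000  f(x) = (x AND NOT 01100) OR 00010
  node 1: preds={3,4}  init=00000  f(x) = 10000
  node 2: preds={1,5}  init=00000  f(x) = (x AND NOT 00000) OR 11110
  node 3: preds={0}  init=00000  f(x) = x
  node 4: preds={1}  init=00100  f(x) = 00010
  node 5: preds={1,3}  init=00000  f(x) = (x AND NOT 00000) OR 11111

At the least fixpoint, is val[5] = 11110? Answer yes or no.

Trace (9 dequeues):
  [1] u=0 | in 00100 | out 00010 | prev 00000 | push {}
  [2] u=1 | in 00100 | out 10000 | prev 00000 | push {}
  [3] u=2 | in 10000 | out 11110 | prev 00000 | push {}
  [4] u=3 | in 00010 | out 00010 | prev 00000 | push {1}
  [5] u=4 | in 10000 | out 00110 | prev 00100 | push {0}
  [6] u=5 | in 10010 | out 11111 | prev 00000 | push {2}
  [7] u=1 | in 00110 | out 10000 | ==
  [8] u=0 | in 00110 | out 00010 | ==
  [9] u=2 | in 11111 | out 11111 | prev 11110 | push {}

Converged values:
  [0] 00010
  [1] 10000
  [2] 11111
  [3] 00010
  [4] 00110
  [5] 11111

no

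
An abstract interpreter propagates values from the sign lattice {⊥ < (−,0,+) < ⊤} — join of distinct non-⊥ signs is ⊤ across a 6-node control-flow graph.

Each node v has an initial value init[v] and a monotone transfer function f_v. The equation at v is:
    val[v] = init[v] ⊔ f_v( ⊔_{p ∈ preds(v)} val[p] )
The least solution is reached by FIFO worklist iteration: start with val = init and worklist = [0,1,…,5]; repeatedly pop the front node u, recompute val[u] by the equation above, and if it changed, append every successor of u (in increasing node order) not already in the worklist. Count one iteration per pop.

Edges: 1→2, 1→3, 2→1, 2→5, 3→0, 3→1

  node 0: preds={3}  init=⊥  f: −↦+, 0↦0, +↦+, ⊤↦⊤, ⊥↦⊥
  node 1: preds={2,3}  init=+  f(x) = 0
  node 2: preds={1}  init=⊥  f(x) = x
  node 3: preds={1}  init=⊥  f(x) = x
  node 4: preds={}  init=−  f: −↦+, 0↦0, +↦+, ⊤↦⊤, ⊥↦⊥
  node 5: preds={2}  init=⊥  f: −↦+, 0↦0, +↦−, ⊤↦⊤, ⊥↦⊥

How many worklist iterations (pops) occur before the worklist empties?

8

Trace (8 dequeues):
  [1] u=0 | in ⊥ | out ⊥ | ==
  [2] u=1 | in ⊥ | out ⊤ | prev + | push {}
  [3] u=2 | in ⊤ | out ⊤ | prev ⊥ | push {1}
  [4] u=3 | in ⊤ | out ⊤ | prev ⊥ | push {0}
  [5] u=4 | in ⊥ | out − | ==
  [6] u=5 | in ⊤ | out ⊤ | prev ⊥ | push {}
  [7] u=1 | in ⊤ | out ⊤ | ==
  [8] u=0 | in ⊤ | out ⊤ | prev ⊥ | push {}

Converged values:
  [0] ⊤
  [1] ⊤
  [2] ⊤
  [3] ⊤
  [4] −
  [5] ⊤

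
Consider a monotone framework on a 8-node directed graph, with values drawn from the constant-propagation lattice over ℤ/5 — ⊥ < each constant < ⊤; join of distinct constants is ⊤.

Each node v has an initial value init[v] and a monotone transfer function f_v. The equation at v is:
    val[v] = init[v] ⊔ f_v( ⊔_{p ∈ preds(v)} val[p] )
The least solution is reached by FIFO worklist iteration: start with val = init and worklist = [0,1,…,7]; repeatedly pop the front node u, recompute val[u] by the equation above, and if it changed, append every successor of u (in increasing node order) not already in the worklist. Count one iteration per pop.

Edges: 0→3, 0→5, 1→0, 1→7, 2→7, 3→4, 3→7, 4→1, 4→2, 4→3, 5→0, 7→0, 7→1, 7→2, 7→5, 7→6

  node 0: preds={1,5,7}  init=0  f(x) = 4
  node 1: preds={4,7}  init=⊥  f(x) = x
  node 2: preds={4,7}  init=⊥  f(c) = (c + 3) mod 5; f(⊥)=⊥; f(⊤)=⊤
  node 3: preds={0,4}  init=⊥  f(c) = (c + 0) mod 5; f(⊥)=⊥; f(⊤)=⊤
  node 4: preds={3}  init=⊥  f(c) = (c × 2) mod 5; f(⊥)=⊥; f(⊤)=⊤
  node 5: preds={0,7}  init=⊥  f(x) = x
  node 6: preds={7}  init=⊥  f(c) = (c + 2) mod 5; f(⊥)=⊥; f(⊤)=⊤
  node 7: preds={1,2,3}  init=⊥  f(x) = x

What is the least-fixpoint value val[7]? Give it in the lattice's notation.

⊤

Iteration log — 15 steps:
  step 1. node 0  ⊔preds=⊥  new=⊤  old=0  +wl: 
  step 2. node 1  ⊔preds=⊥  new=⊥  stable
  step 3. node 2  ⊔preds=⊥  new=⊥  stable
  step 4. node 3  ⊔preds=⊤  new=⊤  old=⊥  +wl: 
  step 5. node 4  ⊔preds=⊤  new=⊤  old=⊥  +wl: 1,2,3
  step 6. node 5  ⊔preds=⊤  new=⊤  old=⊥  +wl: 0
  step 7. node 6  ⊔preds=⊥  new=⊥  stable
  step 8. node 7  ⊔preds=⊤  new=⊤  old=⊥  +wl: 5,6
  step 9. node 1  ⊔preds=⊤  new=⊤  old=⊥  +wl: 7
  step 10. node 2  ⊔preds=⊤  new=⊤  old=⊥  +wl: 
  step 11. node 3  ⊔preds=⊤  new=⊤  stable
  step 12. node 0  ⊔preds=⊤  new=⊤  stable
  step 13. node 5  ⊔preds=⊤  new=⊤  stable
  step 14. node 6  ⊔preds=⊤  new=⊤  old=⊥  +wl: 
  step 15. node 7  ⊔preds=⊤  new=⊤  stable

Least fixpoint reached:
  node 0: ⊤
  node 1: ⊤
  node 2: ⊤
  node 3: ⊤
  node 4: ⊤
  node 5: ⊤
  node 6: ⊤
  node 7: ⊤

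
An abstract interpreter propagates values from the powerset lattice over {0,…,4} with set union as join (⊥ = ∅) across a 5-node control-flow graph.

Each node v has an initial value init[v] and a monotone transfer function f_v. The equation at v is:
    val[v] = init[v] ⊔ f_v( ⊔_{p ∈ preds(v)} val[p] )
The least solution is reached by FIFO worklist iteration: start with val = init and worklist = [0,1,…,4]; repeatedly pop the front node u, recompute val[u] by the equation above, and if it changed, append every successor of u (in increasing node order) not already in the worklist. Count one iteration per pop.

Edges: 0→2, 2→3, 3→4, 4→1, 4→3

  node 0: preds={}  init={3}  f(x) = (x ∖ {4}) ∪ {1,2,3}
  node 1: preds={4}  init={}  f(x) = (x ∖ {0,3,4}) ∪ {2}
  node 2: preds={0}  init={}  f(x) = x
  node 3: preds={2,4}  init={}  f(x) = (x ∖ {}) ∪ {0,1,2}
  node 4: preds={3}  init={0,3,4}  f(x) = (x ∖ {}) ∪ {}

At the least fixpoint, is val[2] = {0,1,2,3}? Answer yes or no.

no

Iteration log — 7 steps:
  step 1. node 0  ⊔preds={}  new={1,2,3}  old={3}  +wl: 
  step 2. node 1  ⊔preds={0,3,4}  new={2}  old={}  +wl: 
  step 3. node 2  ⊔preds={1,2,3}  new={1,2,3}  old={}  +wl: 
  step 4. node 3  ⊔preds={0,1,2,3,4}  new={0,1,2,3,4}  old={}  +wl: 
  step 5. node 4  ⊔preds={0,1,2,3,4}  new={0,1,2,3,4}  old={0,3,4}  +wl: 1,3
  step 6. node 1  ⊔preds={0,1,2,3,4}  new={1,2}  old={2}  +wl: 
  step 7. node 3  ⊔preds={0,1,2,3,4}  new={0,1,2,3,4}  stable

Least fixpoint reached:
  node 0: {1,2,3}
  node 1: {1,2}
  node 2: {1,2,3}
  node 3: {0,1,2,3,4}
  node 4: {0,1,2,3,4}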